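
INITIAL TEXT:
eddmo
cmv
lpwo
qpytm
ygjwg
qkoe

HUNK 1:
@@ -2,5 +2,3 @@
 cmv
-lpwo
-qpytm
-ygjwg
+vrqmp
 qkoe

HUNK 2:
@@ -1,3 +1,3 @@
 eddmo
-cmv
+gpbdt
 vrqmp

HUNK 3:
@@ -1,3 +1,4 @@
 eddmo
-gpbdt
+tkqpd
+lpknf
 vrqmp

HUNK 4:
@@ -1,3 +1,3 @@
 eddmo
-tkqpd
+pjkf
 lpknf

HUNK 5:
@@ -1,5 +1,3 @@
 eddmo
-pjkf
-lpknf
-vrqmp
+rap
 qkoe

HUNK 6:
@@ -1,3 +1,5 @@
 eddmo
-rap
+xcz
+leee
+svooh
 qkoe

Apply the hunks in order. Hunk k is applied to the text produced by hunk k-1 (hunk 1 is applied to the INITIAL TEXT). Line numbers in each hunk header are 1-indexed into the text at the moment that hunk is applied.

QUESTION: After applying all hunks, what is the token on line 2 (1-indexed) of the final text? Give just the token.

Hunk 1: at line 2 remove [lpwo,qpytm,ygjwg] add [vrqmp] -> 4 lines: eddmo cmv vrqmp qkoe
Hunk 2: at line 1 remove [cmv] add [gpbdt] -> 4 lines: eddmo gpbdt vrqmp qkoe
Hunk 3: at line 1 remove [gpbdt] add [tkqpd,lpknf] -> 5 lines: eddmo tkqpd lpknf vrqmp qkoe
Hunk 4: at line 1 remove [tkqpd] add [pjkf] -> 5 lines: eddmo pjkf lpknf vrqmp qkoe
Hunk 5: at line 1 remove [pjkf,lpknf,vrqmp] add [rap] -> 3 lines: eddmo rap qkoe
Hunk 6: at line 1 remove [rap] add [xcz,leee,svooh] -> 5 lines: eddmo xcz leee svooh qkoe
Final line 2: xcz

Answer: xcz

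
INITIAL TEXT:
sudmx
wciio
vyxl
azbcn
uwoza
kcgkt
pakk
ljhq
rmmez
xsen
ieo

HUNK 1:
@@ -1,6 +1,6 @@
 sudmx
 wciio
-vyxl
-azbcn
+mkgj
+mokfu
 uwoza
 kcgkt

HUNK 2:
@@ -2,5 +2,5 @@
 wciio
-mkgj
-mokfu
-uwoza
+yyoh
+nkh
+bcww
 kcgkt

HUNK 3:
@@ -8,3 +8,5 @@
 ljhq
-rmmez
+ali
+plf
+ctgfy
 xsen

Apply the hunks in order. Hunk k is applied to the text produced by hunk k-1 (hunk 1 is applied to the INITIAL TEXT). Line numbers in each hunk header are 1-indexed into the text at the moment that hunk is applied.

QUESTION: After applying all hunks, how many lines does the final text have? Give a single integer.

Hunk 1: at line 1 remove [vyxl,azbcn] add [mkgj,mokfu] -> 11 lines: sudmx wciio mkgj mokfu uwoza kcgkt pakk ljhq rmmez xsen ieo
Hunk 2: at line 2 remove [mkgj,mokfu,uwoza] add [yyoh,nkh,bcww] -> 11 lines: sudmx wciio yyoh nkh bcww kcgkt pakk ljhq rmmez xsen ieo
Hunk 3: at line 8 remove [rmmez] add [ali,plf,ctgfy] -> 13 lines: sudmx wciio yyoh nkh bcww kcgkt pakk ljhq ali plf ctgfy xsen ieo
Final line count: 13

Answer: 13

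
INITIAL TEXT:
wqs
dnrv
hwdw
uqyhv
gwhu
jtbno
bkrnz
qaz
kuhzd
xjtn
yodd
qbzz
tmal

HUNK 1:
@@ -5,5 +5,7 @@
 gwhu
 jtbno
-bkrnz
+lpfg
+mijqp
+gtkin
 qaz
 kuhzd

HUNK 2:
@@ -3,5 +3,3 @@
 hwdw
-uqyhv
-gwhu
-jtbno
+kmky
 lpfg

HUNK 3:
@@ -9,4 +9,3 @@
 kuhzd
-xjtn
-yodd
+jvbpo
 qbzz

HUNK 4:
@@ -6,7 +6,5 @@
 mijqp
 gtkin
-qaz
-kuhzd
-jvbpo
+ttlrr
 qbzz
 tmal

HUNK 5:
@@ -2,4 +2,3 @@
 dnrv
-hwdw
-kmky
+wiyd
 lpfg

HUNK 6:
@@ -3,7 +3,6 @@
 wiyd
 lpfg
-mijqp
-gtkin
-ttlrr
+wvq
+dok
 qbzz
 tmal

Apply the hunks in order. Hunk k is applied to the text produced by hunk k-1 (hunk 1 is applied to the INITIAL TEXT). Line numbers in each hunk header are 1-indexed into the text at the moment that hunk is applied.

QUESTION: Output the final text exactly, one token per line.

Answer: wqs
dnrv
wiyd
lpfg
wvq
dok
qbzz
tmal

Derivation:
Hunk 1: at line 5 remove [bkrnz] add [lpfg,mijqp,gtkin] -> 15 lines: wqs dnrv hwdw uqyhv gwhu jtbno lpfg mijqp gtkin qaz kuhzd xjtn yodd qbzz tmal
Hunk 2: at line 3 remove [uqyhv,gwhu,jtbno] add [kmky] -> 13 lines: wqs dnrv hwdw kmky lpfg mijqp gtkin qaz kuhzd xjtn yodd qbzz tmal
Hunk 3: at line 9 remove [xjtn,yodd] add [jvbpo] -> 12 lines: wqs dnrv hwdw kmky lpfg mijqp gtkin qaz kuhzd jvbpo qbzz tmal
Hunk 4: at line 6 remove [qaz,kuhzd,jvbpo] add [ttlrr] -> 10 lines: wqs dnrv hwdw kmky lpfg mijqp gtkin ttlrr qbzz tmal
Hunk 5: at line 2 remove [hwdw,kmky] add [wiyd] -> 9 lines: wqs dnrv wiyd lpfg mijqp gtkin ttlrr qbzz tmal
Hunk 6: at line 3 remove [mijqp,gtkin,ttlrr] add [wvq,dok] -> 8 lines: wqs dnrv wiyd lpfg wvq dok qbzz tmal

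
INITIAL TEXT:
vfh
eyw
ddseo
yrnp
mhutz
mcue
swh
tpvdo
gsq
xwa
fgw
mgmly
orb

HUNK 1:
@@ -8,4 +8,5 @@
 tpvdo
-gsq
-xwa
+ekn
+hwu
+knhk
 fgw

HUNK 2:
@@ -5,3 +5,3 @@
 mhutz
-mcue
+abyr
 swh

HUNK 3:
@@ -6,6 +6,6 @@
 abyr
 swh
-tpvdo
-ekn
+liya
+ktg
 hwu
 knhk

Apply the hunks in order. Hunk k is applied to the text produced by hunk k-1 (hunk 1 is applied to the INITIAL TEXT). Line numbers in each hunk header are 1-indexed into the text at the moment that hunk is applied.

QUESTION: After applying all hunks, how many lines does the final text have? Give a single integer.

Hunk 1: at line 8 remove [gsq,xwa] add [ekn,hwu,knhk] -> 14 lines: vfh eyw ddseo yrnp mhutz mcue swh tpvdo ekn hwu knhk fgw mgmly orb
Hunk 2: at line 5 remove [mcue] add [abyr] -> 14 lines: vfh eyw ddseo yrnp mhutz abyr swh tpvdo ekn hwu knhk fgw mgmly orb
Hunk 3: at line 6 remove [tpvdo,ekn] add [liya,ktg] -> 14 lines: vfh eyw ddseo yrnp mhutz abyr swh liya ktg hwu knhk fgw mgmly orb
Final line count: 14

Answer: 14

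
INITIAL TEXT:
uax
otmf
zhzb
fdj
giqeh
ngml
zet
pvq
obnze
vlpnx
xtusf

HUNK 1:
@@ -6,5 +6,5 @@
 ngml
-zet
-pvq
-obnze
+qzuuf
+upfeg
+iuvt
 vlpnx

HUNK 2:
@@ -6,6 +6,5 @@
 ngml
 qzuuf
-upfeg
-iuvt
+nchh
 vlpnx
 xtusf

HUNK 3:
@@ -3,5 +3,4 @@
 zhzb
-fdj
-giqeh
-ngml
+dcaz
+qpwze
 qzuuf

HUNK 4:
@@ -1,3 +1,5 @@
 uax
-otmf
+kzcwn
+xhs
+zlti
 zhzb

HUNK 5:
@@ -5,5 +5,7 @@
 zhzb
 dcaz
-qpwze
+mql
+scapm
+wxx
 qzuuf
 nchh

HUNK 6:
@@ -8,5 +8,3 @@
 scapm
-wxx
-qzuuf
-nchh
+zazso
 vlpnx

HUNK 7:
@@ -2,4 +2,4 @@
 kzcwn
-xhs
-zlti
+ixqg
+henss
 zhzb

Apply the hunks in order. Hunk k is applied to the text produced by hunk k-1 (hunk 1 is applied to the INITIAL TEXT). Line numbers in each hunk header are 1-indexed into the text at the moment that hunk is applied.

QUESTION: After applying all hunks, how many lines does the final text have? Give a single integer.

Answer: 11

Derivation:
Hunk 1: at line 6 remove [zet,pvq,obnze] add [qzuuf,upfeg,iuvt] -> 11 lines: uax otmf zhzb fdj giqeh ngml qzuuf upfeg iuvt vlpnx xtusf
Hunk 2: at line 6 remove [upfeg,iuvt] add [nchh] -> 10 lines: uax otmf zhzb fdj giqeh ngml qzuuf nchh vlpnx xtusf
Hunk 3: at line 3 remove [fdj,giqeh,ngml] add [dcaz,qpwze] -> 9 lines: uax otmf zhzb dcaz qpwze qzuuf nchh vlpnx xtusf
Hunk 4: at line 1 remove [otmf] add [kzcwn,xhs,zlti] -> 11 lines: uax kzcwn xhs zlti zhzb dcaz qpwze qzuuf nchh vlpnx xtusf
Hunk 5: at line 5 remove [qpwze] add [mql,scapm,wxx] -> 13 lines: uax kzcwn xhs zlti zhzb dcaz mql scapm wxx qzuuf nchh vlpnx xtusf
Hunk 6: at line 8 remove [wxx,qzuuf,nchh] add [zazso] -> 11 lines: uax kzcwn xhs zlti zhzb dcaz mql scapm zazso vlpnx xtusf
Hunk 7: at line 2 remove [xhs,zlti] add [ixqg,henss] -> 11 lines: uax kzcwn ixqg henss zhzb dcaz mql scapm zazso vlpnx xtusf
Final line count: 11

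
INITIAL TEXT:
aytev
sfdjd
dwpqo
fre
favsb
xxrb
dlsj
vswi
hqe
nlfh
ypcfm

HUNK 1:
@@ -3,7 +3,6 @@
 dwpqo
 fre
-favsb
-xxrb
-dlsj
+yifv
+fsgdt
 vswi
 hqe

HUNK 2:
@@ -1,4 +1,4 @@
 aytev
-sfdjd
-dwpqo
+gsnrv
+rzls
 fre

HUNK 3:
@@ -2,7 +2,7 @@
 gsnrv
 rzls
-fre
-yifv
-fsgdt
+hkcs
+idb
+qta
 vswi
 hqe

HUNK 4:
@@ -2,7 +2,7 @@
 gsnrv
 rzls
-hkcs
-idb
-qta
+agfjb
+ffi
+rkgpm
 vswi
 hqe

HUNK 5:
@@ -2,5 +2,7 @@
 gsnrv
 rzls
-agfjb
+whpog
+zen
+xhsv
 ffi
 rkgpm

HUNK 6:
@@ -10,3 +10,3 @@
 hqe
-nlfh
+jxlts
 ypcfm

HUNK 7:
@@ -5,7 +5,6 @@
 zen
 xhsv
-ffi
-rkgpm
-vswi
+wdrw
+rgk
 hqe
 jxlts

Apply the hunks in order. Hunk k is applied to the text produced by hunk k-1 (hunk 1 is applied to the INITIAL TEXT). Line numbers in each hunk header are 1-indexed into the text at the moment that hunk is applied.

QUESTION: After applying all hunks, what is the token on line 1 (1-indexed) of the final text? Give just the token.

Hunk 1: at line 3 remove [favsb,xxrb,dlsj] add [yifv,fsgdt] -> 10 lines: aytev sfdjd dwpqo fre yifv fsgdt vswi hqe nlfh ypcfm
Hunk 2: at line 1 remove [sfdjd,dwpqo] add [gsnrv,rzls] -> 10 lines: aytev gsnrv rzls fre yifv fsgdt vswi hqe nlfh ypcfm
Hunk 3: at line 2 remove [fre,yifv,fsgdt] add [hkcs,idb,qta] -> 10 lines: aytev gsnrv rzls hkcs idb qta vswi hqe nlfh ypcfm
Hunk 4: at line 2 remove [hkcs,idb,qta] add [agfjb,ffi,rkgpm] -> 10 lines: aytev gsnrv rzls agfjb ffi rkgpm vswi hqe nlfh ypcfm
Hunk 5: at line 2 remove [agfjb] add [whpog,zen,xhsv] -> 12 lines: aytev gsnrv rzls whpog zen xhsv ffi rkgpm vswi hqe nlfh ypcfm
Hunk 6: at line 10 remove [nlfh] add [jxlts] -> 12 lines: aytev gsnrv rzls whpog zen xhsv ffi rkgpm vswi hqe jxlts ypcfm
Hunk 7: at line 5 remove [ffi,rkgpm,vswi] add [wdrw,rgk] -> 11 lines: aytev gsnrv rzls whpog zen xhsv wdrw rgk hqe jxlts ypcfm
Final line 1: aytev

Answer: aytev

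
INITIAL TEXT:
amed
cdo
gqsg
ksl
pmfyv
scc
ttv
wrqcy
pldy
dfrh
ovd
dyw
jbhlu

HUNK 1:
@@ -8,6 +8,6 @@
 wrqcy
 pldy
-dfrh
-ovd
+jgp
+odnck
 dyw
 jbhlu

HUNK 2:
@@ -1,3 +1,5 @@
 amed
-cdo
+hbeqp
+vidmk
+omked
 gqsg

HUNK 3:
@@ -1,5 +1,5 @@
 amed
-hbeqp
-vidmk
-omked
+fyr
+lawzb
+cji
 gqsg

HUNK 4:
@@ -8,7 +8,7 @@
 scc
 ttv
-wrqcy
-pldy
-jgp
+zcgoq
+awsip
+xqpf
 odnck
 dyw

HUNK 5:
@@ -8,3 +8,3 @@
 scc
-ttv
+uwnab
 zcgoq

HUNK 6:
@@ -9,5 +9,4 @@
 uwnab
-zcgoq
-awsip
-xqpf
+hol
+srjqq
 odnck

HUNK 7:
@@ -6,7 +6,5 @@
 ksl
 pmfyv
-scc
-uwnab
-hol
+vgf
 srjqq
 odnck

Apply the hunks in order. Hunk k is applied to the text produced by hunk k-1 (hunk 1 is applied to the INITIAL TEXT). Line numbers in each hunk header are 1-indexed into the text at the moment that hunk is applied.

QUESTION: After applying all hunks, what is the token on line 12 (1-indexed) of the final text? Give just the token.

Hunk 1: at line 8 remove [dfrh,ovd] add [jgp,odnck] -> 13 lines: amed cdo gqsg ksl pmfyv scc ttv wrqcy pldy jgp odnck dyw jbhlu
Hunk 2: at line 1 remove [cdo] add [hbeqp,vidmk,omked] -> 15 lines: amed hbeqp vidmk omked gqsg ksl pmfyv scc ttv wrqcy pldy jgp odnck dyw jbhlu
Hunk 3: at line 1 remove [hbeqp,vidmk,omked] add [fyr,lawzb,cji] -> 15 lines: amed fyr lawzb cji gqsg ksl pmfyv scc ttv wrqcy pldy jgp odnck dyw jbhlu
Hunk 4: at line 8 remove [wrqcy,pldy,jgp] add [zcgoq,awsip,xqpf] -> 15 lines: amed fyr lawzb cji gqsg ksl pmfyv scc ttv zcgoq awsip xqpf odnck dyw jbhlu
Hunk 5: at line 8 remove [ttv] add [uwnab] -> 15 lines: amed fyr lawzb cji gqsg ksl pmfyv scc uwnab zcgoq awsip xqpf odnck dyw jbhlu
Hunk 6: at line 9 remove [zcgoq,awsip,xqpf] add [hol,srjqq] -> 14 lines: amed fyr lawzb cji gqsg ksl pmfyv scc uwnab hol srjqq odnck dyw jbhlu
Hunk 7: at line 6 remove [scc,uwnab,hol] add [vgf] -> 12 lines: amed fyr lawzb cji gqsg ksl pmfyv vgf srjqq odnck dyw jbhlu
Final line 12: jbhlu

Answer: jbhlu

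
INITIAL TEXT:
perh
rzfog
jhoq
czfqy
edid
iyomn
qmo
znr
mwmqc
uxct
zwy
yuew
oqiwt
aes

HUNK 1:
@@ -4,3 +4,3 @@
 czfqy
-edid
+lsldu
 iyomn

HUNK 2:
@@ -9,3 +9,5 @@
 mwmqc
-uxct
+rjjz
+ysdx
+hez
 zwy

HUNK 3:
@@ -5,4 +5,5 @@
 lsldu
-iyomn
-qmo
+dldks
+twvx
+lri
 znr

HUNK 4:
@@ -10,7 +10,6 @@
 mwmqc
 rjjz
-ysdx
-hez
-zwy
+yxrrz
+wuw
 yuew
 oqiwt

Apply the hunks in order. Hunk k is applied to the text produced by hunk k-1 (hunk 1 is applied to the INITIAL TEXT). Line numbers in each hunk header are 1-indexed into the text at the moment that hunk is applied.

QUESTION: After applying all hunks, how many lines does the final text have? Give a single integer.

Answer: 16

Derivation:
Hunk 1: at line 4 remove [edid] add [lsldu] -> 14 lines: perh rzfog jhoq czfqy lsldu iyomn qmo znr mwmqc uxct zwy yuew oqiwt aes
Hunk 2: at line 9 remove [uxct] add [rjjz,ysdx,hez] -> 16 lines: perh rzfog jhoq czfqy lsldu iyomn qmo znr mwmqc rjjz ysdx hez zwy yuew oqiwt aes
Hunk 3: at line 5 remove [iyomn,qmo] add [dldks,twvx,lri] -> 17 lines: perh rzfog jhoq czfqy lsldu dldks twvx lri znr mwmqc rjjz ysdx hez zwy yuew oqiwt aes
Hunk 4: at line 10 remove [ysdx,hez,zwy] add [yxrrz,wuw] -> 16 lines: perh rzfog jhoq czfqy lsldu dldks twvx lri znr mwmqc rjjz yxrrz wuw yuew oqiwt aes
Final line count: 16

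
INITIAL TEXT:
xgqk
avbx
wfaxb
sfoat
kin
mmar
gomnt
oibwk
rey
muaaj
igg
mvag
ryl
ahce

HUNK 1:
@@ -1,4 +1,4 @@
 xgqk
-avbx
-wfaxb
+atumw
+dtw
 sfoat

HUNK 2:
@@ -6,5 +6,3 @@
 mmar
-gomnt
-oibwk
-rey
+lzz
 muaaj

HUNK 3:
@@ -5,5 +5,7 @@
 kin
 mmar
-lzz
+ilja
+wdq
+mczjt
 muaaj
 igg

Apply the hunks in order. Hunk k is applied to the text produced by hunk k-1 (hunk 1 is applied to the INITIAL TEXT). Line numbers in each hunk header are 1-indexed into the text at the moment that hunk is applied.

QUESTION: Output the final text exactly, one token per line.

Answer: xgqk
atumw
dtw
sfoat
kin
mmar
ilja
wdq
mczjt
muaaj
igg
mvag
ryl
ahce

Derivation:
Hunk 1: at line 1 remove [avbx,wfaxb] add [atumw,dtw] -> 14 lines: xgqk atumw dtw sfoat kin mmar gomnt oibwk rey muaaj igg mvag ryl ahce
Hunk 2: at line 6 remove [gomnt,oibwk,rey] add [lzz] -> 12 lines: xgqk atumw dtw sfoat kin mmar lzz muaaj igg mvag ryl ahce
Hunk 3: at line 5 remove [lzz] add [ilja,wdq,mczjt] -> 14 lines: xgqk atumw dtw sfoat kin mmar ilja wdq mczjt muaaj igg mvag ryl ahce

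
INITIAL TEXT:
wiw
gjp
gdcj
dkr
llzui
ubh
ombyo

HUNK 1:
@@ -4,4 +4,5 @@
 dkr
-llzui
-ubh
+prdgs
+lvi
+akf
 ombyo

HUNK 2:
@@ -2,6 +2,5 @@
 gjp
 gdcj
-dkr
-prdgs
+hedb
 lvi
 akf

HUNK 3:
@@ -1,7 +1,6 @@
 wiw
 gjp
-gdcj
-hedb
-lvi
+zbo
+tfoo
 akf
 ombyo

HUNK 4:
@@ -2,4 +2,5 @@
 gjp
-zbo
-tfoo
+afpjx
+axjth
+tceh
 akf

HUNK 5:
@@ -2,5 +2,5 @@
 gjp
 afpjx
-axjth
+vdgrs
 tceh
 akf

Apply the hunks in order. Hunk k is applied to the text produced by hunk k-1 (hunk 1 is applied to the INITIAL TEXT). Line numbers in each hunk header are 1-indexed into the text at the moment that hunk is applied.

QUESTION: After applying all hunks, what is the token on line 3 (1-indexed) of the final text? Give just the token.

Answer: afpjx

Derivation:
Hunk 1: at line 4 remove [llzui,ubh] add [prdgs,lvi,akf] -> 8 lines: wiw gjp gdcj dkr prdgs lvi akf ombyo
Hunk 2: at line 2 remove [dkr,prdgs] add [hedb] -> 7 lines: wiw gjp gdcj hedb lvi akf ombyo
Hunk 3: at line 1 remove [gdcj,hedb,lvi] add [zbo,tfoo] -> 6 lines: wiw gjp zbo tfoo akf ombyo
Hunk 4: at line 2 remove [zbo,tfoo] add [afpjx,axjth,tceh] -> 7 lines: wiw gjp afpjx axjth tceh akf ombyo
Hunk 5: at line 2 remove [axjth] add [vdgrs] -> 7 lines: wiw gjp afpjx vdgrs tceh akf ombyo
Final line 3: afpjx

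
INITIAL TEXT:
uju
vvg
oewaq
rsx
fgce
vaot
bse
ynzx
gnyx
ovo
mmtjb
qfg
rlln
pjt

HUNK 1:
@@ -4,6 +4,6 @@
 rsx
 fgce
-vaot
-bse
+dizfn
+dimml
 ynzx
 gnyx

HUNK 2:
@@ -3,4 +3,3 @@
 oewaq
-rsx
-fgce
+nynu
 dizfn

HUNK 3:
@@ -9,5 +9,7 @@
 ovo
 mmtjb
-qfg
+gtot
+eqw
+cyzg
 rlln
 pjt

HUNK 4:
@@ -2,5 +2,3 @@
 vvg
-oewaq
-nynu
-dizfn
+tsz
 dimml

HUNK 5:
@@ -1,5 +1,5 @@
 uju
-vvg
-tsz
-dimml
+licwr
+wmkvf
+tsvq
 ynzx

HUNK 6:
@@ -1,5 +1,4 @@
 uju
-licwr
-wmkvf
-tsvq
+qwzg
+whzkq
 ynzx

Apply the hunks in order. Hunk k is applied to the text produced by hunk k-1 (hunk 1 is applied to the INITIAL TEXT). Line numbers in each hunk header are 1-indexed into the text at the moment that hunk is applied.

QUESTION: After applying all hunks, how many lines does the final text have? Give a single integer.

Hunk 1: at line 4 remove [vaot,bse] add [dizfn,dimml] -> 14 lines: uju vvg oewaq rsx fgce dizfn dimml ynzx gnyx ovo mmtjb qfg rlln pjt
Hunk 2: at line 3 remove [rsx,fgce] add [nynu] -> 13 lines: uju vvg oewaq nynu dizfn dimml ynzx gnyx ovo mmtjb qfg rlln pjt
Hunk 3: at line 9 remove [qfg] add [gtot,eqw,cyzg] -> 15 lines: uju vvg oewaq nynu dizfn dimml ynzx gnyx ovo mmtjb gtot eqw cyzg rlln pjt
Hunk 4: at line 2 remove [oewaq,nynu,dizfn] add [tsz] -> 13 lines: uju vvg tsz dimml ynzx gnyx ovo mmtjb gtot eqw cyzg rlln pjt
Hunk 5: at line 1 remove [vvg,tsz,dimml] add [licwr,wmkvf,tsvq] -> 13 lines: uju licwr wmkvf tsvq ynzx gnyx ovo mmtjb gtot eqw cyzg rlln pjt
Hunk 6: at line 1 remove [licwr,wmkvf,tsvq] add [qwzg,whzkq] -> 12 lines: uju qwzg whzkq ynzx gnyx ovo mmtjb gtot eqw cyzg rlln pjt
Final line count: 12

Answer: 12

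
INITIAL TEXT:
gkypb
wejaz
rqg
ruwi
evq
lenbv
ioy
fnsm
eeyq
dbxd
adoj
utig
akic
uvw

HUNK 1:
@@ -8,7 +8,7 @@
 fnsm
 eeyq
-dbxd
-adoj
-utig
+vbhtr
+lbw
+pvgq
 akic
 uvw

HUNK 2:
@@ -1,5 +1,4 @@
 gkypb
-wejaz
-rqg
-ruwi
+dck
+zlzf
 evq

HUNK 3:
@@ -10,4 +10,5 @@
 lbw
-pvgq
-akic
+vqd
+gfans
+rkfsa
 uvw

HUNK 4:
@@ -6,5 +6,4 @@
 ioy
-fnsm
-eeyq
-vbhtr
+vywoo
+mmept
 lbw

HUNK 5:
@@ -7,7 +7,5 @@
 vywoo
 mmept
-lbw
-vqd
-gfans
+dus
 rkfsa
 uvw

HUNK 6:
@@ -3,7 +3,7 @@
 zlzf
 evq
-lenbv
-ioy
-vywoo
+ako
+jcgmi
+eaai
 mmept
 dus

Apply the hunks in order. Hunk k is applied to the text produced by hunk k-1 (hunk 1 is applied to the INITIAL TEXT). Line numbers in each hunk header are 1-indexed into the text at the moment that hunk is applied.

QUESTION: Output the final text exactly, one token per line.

Hunk 1: at line 8 remove [dbxd,adoj,utig] add [vbhtr,lbw,pvgq] -> 14 lines: gkypb wejaz rqg ruwi evq lenbv ioy fnsm eeyq vbhtr lbw pvgq akic uvw
Hunk 2: at line 1 remove [wejaz,rqg,ruwi] add [dck,zlzf] -> 13 lines: gkypb dck zlzf evq lenbv ioy fnsm eeyq vbhtr lbw pvgq akic uvw
Hunk 3: at line 10 remove [pvgq,akic] add [vqd,gfans,rkfsa] -> 14 lines: gkypb dck zlzf evq lenbv ioy fnsm eeyq vbhtr lbw vqd gfans rkfsa uvw
Hunk 4: at line 6 remove [fnsm,eeyq,vbhtr] add [vywoo,mmept] -> 13 lines: gkypb dck zlzf evq lenbv ioy vywoo mmept lbw vqd gfans rkfsa uvw
Hunk 5: at line 7 remove [lbw,vqd,gfans] add [dus] -> 11 lines: gkypb dck zlzf evq lenbv ioy vywoo mmept dus rkfsa uvw
Hunk 6: at line 3 remove [lenbv,ioy,vywoo] add [ako,jcgmi,eaai] -> 11 lines: gkypb dck zlzf evq ako jcgmi eaai mmept dus rkfsa uvw

Answer: gkypb
dck
zlzf
evq
ako
jcgmi
eaai
mmept
dus
rkfsa
uvw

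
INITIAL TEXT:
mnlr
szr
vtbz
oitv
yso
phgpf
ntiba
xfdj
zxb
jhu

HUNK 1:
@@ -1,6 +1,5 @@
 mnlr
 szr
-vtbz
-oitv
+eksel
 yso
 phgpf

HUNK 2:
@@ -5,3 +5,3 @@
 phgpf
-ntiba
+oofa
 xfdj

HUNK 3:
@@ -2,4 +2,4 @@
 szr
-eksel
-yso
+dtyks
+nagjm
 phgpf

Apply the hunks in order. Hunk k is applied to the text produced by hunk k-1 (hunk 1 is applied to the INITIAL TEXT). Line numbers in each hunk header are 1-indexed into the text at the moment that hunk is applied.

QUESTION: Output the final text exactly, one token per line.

Answer: mnlr
szr
dtyks
nagjm
phgpf
oofa
xfdj
zxb
jhu

Derivation:
Hunk 1: at line 1 remove [vtbz,oitv] add [eksel] -> 9 lines: mnlr szr eksel yso phgpf ntiba xfdj zxb jhu
Hunk 2: at line 5 remove [ntiba] add [oofa] -> 9 lines: mnlr szr eksel yso phgpf oofa xfdj zxb jhu
Hunk 3: at line 2 remove [eksel,yso] add [dtyks,nagjm] -> 9 lines: mnlr szr dtyks nagjm phgpf oofa xfdj zxb jhu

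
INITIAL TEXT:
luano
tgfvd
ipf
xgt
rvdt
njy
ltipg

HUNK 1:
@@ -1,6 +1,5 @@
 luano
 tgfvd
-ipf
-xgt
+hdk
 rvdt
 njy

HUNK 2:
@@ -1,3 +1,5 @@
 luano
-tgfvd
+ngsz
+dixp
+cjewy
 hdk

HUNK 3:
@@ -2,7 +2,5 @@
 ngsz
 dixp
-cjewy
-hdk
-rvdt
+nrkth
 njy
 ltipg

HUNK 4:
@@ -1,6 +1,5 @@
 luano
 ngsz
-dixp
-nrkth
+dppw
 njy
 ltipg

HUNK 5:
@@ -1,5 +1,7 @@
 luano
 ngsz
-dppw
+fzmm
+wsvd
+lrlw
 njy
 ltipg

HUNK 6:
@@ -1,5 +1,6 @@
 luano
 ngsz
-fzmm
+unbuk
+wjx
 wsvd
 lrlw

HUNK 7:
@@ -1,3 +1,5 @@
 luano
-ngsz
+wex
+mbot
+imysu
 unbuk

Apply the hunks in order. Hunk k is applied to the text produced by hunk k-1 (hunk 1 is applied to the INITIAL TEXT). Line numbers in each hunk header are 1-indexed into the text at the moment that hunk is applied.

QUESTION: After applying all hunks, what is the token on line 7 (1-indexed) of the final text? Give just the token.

Hunk 1: at line 1 remove [ipf,xgt] add [hdk] -> 6 lines: luano tgfvd hdk rvdt njy ltipg
Hunk 2: at line 1 remove [tgfvd] add [ngsz,dixp,cjewy] -> 8 lines: luano ngsz dixp cjewy hdk rvdt njy ltipg
Hunk 3: at line 2 remove [cjewy,hdk,rvdt] add [nrkth] -> 6 lines: luano ngsz dixp nrkth njy ltipg
Hunk 4: at line 1 remove [dixp,nrkth] add [dppw] -> 5 lines: luano ngsz dppw njy ltipg
Hunk 5: at line 1 remove [dppw] add [fzmm,wsvd,lrlw] -> 7 lines: luano ngsz fzmm wsvd lrlw njy ltipg
Hunk 6: at line 1 remove [fzmm] add [unbuk,wjx] -> 8 lines: luano ngsz unbuk wjx wsvd lrlw njy ltipg
Hunk 7: at line 1 remove [ngsz] add [wex,mbot,imysu] -> 10 lines: luano wex mbot imysu unbuk wjx wsvd lrlw njy ltipg
Final line 7: wsvd

Answer: wsvd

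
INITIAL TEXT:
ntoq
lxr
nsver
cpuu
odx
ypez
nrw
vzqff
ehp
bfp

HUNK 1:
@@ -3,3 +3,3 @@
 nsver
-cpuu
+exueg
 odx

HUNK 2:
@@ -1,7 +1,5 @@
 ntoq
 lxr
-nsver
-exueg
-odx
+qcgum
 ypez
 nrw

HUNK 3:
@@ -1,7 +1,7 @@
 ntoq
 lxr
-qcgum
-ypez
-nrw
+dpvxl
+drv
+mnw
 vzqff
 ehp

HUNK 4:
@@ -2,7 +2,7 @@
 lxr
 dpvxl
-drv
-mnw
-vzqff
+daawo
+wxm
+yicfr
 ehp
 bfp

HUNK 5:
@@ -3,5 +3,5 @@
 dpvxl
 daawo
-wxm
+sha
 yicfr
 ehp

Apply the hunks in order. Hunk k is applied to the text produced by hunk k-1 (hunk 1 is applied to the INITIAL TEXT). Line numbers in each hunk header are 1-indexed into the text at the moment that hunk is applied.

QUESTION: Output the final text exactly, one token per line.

Answer: ntoq
lxr
dpvxl
daawo
sha
yicfr
ehp
bfp

Derivation:
Hunk 1: at line 3 remove [cpuu] add [exueg] -> 10 lines: ntoq lxr nsver exueg odx ypez nrw vzqff ehp bfp
Hunk 2: at line 1 remove [nsver,exueg,odx] add [qcgum] -> 8 lines: ntoq lxr qcgum ypez nrw vzqff ehp bfp
Hunk 3: at line 1 remove [qcgum,ypez,nrw] add [dpvxl,drv,mnw] -> 8 lines: ntoq lxr dpvxl drv mnw vzqff ehp bfp
Hunk 4: at line 2 remove [drv,mnw,vzqff] add [daawo,wxm,yicfr] -> 8 lines: ntoq lxr dpvxl daawo wxm yicfr ehp bfp
Hunk 5: at line 3 remove [wxm] add [sha] -> 8 lines: ntoq lxr dpvxl daawo sha yicfr ehp bfp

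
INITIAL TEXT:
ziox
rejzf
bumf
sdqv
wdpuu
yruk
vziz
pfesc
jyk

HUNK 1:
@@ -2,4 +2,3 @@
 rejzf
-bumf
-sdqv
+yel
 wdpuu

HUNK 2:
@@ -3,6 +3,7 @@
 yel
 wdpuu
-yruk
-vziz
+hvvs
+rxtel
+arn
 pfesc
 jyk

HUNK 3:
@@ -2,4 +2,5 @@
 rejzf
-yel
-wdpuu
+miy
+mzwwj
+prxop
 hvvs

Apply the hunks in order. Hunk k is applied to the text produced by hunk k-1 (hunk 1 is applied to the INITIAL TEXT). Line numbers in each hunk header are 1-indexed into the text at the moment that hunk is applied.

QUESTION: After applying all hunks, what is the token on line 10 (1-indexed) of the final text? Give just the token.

Answer: jyk

Derivation:
Hunk 1: at line 2 remove [bumf,sdqv] add [yel] -> 8 lines: ziox rejzf yel wdpuu yruk vziz pfesc jyk
Hunk 2: at line 3 remove [yruk,vziz] add [hvvs,rxtel,arn] -> 9 lines: ziox rejzf yel wdpuu hvvs rxtel arn pfesc jyk
Hunk 3: at line 2 remove [yel,wdpuu] add [miy,mzwwj,prxop] -> 10 lines: ziox rejzf miy mzwwj prxop hvvs rxtel arn pfesc jyk
Final line 10: jyk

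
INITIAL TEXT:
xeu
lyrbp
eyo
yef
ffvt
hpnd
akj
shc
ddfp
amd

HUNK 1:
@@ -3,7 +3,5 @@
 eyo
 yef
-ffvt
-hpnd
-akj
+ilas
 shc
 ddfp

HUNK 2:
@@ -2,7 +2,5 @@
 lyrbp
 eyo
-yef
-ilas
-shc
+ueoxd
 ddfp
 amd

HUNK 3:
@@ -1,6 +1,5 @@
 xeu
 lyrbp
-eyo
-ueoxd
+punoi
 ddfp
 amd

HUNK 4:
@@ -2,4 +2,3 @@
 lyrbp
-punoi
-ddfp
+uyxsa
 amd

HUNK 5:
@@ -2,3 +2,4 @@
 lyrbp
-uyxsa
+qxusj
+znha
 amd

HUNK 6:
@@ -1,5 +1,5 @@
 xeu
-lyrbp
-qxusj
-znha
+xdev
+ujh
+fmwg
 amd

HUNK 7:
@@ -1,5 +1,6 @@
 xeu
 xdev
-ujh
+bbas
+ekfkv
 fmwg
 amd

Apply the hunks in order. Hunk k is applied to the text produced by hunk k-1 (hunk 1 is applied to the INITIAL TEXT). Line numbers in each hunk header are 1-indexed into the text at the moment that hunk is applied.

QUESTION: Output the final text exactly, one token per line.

Answer: xeu
xdev
bbas
ekfkv
fmwg
amd

Derivation:
Hunk 1: at line 3 remove [ffvt,hpnd,akj] add [ilas] -> 8 lines: xeu lyrbp eyo yef ilas shc ddfp amd
Hunk 2: at line 2 remove [yef,ilas,shc] add [ueoxd] -> 6 lines: xeu lyrbp eyo ueoxd ddfp amd
Hunk 3: at line 1 remove [eyo,ueoxd] add [punoi] -> 5 lines: xeu lyrbp punoi ddfp amd
Hunk 4: at line 2 remove [punoi,ddfp] add [uyxsa] -> 4 lines: xeu lyrbp uyxsa amd
Hunk 5: at line 2 remove [uyxsa] add [qxusj,znha] -> 5 lines: xeu lyrbp qxusj znha amd
Hunk 6: at line 1 remove [lyrbp,qxusj,znha] add [xdev,ujh,fmwg] -> 5 lines: xeu xdev ujh fmwg amd
Hunk 7: at line 1 remove [ujh] add [bbas,ekfkv] -> 6 lines: xeu xdev bbas ekfkv fmwg amd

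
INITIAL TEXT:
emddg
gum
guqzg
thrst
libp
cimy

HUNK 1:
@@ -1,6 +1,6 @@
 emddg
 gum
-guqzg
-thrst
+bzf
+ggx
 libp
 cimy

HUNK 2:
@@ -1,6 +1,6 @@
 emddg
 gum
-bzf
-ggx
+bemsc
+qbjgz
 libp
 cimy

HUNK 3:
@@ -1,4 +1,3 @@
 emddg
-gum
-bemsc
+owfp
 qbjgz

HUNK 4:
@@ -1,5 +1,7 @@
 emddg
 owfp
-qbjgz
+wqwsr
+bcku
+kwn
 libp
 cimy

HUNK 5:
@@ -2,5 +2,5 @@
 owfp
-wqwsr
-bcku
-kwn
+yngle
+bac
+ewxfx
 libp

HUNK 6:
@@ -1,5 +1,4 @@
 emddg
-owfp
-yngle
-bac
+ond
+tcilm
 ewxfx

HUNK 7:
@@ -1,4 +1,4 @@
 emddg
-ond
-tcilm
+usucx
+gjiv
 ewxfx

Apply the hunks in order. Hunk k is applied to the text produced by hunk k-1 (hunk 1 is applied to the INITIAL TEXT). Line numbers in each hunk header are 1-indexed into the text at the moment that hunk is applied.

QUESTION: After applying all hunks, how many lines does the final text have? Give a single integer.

Answer: 6

Derivation:
Hunk 1: at line 1 remove [guqzg,thrst] add [bzf,ggx] -> 6 lines: emddg gum bzf ggx libp cimy
Hunk 2: at line 1 remove [bzf,ggx] add [bemsc,qbjgz] -> 6 lines: emddg gum bemsc qbjgz libp cimy
Hunk 3: at line 1 remove [gum,bemsc] add [owfp] -> 5 lines: emddg owfp qbjgz libp cimy
Hunk 4: at line 1 remove [qbjgz] add [wqwsr,bcku,kwn] -> 7 lines: emddg owfp wqwsr bcku kwn libp cimy
Hunk 5: at line 2 remove [wqwsr,bcku,kwn] add [yngle,bac,ewxfx] -> 7 lines: emddg owfp yngle bac ewxfx libp cimy
Hunk 6: at line 1 remove [owfp,yngle,bac] add [ond,tcilm] -> 6 lines: emddg ond tcilm ewxfx libp cimy
Hunk 7: at line 1 remove [ond,tcilm] add [usucx,gjiv] -> 6 lines: emddg usucx gjiv ewxfx libp cimy
Final line count: 6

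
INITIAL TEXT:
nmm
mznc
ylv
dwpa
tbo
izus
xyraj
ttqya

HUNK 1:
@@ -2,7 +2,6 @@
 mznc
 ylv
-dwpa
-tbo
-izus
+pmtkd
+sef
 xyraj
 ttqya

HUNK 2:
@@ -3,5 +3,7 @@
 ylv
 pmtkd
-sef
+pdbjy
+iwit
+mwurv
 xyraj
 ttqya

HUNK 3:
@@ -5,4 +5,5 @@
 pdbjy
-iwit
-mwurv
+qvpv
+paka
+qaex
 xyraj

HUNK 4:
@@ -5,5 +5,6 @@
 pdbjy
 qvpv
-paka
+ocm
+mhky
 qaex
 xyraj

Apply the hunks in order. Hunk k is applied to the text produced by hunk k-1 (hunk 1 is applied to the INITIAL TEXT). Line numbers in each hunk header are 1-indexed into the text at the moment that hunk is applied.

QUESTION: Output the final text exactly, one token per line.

Answer: nmm
mznc
ylv
pmtkd
pdbjy
qvpv
ocm
mhky
qaex
xyraj
ttqya

Derivation:
Hunk 1: at line 2 remove [dwpa,tbo,izus] add [pmtkd,sef] -> 7 lines: nmm mznc ylv pmtkd sef xyraj ttqya
Hunk 2: at line 3 remove [sef] add [pdbjy,iwit,mwurv] -> 9 lines: nmm mznc ylv pmtkd pdbjy iwit mwurv xyraj ttqya
Hunk 3: at line 5 remove [iwit,mwurv] add [qvpv,paka,qaex] -> 10 lines: nmm mznc ylv pmtkd pdbjy qvpv paka qaex xyraj ttqya
Hunk 4: at line 5 remove [paka] add [ocm,mhky] -> 11 lines: nmm mznc ylv pmtkd pdbjy qvpv ocm mhky qaex xyraj ttqya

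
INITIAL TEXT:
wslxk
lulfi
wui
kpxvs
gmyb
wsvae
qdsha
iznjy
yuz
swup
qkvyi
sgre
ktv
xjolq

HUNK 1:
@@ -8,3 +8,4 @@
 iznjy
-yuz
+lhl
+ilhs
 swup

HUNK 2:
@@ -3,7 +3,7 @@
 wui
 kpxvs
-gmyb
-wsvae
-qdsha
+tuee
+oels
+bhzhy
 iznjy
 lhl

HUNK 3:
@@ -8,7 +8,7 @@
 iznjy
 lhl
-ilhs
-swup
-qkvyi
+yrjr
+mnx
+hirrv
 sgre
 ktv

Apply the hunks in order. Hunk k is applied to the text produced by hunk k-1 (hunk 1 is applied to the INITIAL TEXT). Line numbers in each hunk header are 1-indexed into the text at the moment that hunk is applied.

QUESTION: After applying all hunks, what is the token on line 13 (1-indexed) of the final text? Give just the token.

Hunk 1: at line 8 remove [yuz] add [lhl,ilhs] -> 15 lines: wslxk lulfi wui kpxvs gmyb wsvae qdsha iznjy lhl ilhs swup qkvyi sgre ktv xjolq
Hunk 2: at line 3 remove [gmyb,wsvae,qdsha] add [tuee,oels,bhzhy] -> 15 lines: wslxk lulfi wui kpxvs tuee oels bhzhy iznjy lhl ilhs swup qkvyi sgre ktv xjolq
Hunk 3: at line 8 remove [ilhs,swup,qkvyi] add [yrjr,mnx,hirrv] -> 15 lines: wslxk lulfi wui kpxvs tuee oels bhzhy iznjy lhl yrjr mnx hirrv sgre ktv xjolq
Final line 13: sgre

Answer: sgre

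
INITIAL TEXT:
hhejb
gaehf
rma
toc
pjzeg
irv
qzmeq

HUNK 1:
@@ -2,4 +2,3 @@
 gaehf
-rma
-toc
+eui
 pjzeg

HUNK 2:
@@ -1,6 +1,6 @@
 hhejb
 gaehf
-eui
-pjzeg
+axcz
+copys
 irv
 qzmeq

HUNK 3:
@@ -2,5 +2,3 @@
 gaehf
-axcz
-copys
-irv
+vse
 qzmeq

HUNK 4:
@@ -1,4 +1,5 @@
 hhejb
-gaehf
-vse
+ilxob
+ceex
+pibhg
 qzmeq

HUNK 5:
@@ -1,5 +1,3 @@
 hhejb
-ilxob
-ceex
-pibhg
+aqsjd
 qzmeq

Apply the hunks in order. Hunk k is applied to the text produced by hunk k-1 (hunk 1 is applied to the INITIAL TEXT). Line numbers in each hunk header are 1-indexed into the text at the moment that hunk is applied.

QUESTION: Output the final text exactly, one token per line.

Hunk 1: at line 2 remove [rma,toc] add [eui] -> 6 lines: hhejb gaehf eui pjzeg irv qzmeq
Hunk 2: at line 1 remove [eui,pjzeg] add [axcz,copys] -> 6 lines: hhejb gaehf axcz copys irv qzmeq
Hunk 3: at line 2 remove [axcz,copys,irv] add [vse] -> 4 lines: hhejb gaehf vse qzmeq
Hunk 4: at line 1 remove [gaehf,vse] add [ilxob,ceex,pibhg] -> 5 lines: hhejb ilxob ceex pibhg qzmeq
Hunk 5: at line 1 remove [ilxob,ceex,pibhg] add [aqsjd] -> 3 lines: hhejb aqsjd qzmeq

Answer: hhejb
aqsjd
qzmeq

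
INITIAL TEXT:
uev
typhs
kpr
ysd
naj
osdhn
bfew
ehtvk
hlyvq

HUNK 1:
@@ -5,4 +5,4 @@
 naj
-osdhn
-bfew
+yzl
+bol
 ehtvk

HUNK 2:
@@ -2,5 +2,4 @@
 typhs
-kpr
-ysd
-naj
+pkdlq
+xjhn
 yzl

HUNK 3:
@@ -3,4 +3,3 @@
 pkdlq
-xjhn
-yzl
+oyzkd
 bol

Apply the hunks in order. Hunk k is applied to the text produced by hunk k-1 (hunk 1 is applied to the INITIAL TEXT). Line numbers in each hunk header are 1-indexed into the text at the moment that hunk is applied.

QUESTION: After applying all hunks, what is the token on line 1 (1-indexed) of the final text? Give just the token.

Hunk 1: at line 5 remove [osdhn,bfew] add [yzl,bol] -> 9 lines: uev typhs kpr ysd naj yzl bol ehtvk hlyvq
Hunk 2: at line 2 remove [kpr,ysd,naj] add [pkdlq,xjhn] -> 8 lines: uev typhs pkdlq xjhn yzl bol ehtvk hlyvq
Hunk 3: at line 3 remove [xjhn,yzl] add [oyzkd] -> 7 lines: uev typhs pkdlq oyzkd bol ehtvk hlyvq
Final line 1: uev

Answer: uev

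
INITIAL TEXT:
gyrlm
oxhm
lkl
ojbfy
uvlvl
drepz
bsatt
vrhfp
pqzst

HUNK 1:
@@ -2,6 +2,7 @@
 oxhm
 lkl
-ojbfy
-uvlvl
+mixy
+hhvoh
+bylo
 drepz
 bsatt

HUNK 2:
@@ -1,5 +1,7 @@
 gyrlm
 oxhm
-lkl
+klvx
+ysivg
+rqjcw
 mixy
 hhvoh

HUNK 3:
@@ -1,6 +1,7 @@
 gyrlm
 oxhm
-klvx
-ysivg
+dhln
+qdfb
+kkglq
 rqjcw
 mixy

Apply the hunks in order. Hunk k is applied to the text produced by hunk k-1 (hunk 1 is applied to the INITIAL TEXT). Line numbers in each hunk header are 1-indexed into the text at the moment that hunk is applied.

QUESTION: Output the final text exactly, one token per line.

Answer: gyrlm
oxhm
dhln
qdfb
kkglq
rqjcw
mixy
hhvoh
bylo
drepz
bsatt
vrhfp
pqzst

Derivation:
Hunk 1: at line 2 remove [ojbfy,uvlvl] add [mixy,hhvoh,bylo] -> 10 lines: gyrlm oxhm lkl mixy hhvoh bylo drepz bsatt vrhfp pqzst
Hunk 2: at line 1 remove [lkl] add [klvx,ysivg,rqjcw] -> 12 lines: gyrlm oxhm klvx ysivg rqjcw mixy hhvoh bylo drepz bsatt vrhfp pqzst
Hunk 3: at line 1 remove [klvx,ysivg] add [dhln,qdfb,kkglq] -> 13 lines: gyrlm oxhm dhln qdfb kkglq rqjcw mixy hhvoh bylo drepz bsatt vrhfp pqzst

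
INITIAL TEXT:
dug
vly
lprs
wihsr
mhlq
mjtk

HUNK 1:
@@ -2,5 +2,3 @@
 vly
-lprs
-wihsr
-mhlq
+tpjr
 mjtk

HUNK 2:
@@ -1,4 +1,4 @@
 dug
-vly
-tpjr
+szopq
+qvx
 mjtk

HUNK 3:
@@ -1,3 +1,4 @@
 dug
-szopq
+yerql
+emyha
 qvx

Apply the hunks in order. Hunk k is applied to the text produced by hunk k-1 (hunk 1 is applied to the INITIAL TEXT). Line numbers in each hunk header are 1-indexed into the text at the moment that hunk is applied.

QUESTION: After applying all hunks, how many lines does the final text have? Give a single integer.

Answer: 5

Derivation:
Hunk 1: at line 2 remove [lprs,wihsr,mhlq] add [tpjr] -> 4 lines: dug vly tpjr mjtk
Hunk 2: at line 1 remove [vly,tpjr] add [szopq,qvx] -> 4 lines: dug szopq qvx mjtk
Hunk 3: at line 1 remove [szopq] add [yerql,emyha] -> 5 lines: dug yerql emyha qvx mjtk
Final line count: 5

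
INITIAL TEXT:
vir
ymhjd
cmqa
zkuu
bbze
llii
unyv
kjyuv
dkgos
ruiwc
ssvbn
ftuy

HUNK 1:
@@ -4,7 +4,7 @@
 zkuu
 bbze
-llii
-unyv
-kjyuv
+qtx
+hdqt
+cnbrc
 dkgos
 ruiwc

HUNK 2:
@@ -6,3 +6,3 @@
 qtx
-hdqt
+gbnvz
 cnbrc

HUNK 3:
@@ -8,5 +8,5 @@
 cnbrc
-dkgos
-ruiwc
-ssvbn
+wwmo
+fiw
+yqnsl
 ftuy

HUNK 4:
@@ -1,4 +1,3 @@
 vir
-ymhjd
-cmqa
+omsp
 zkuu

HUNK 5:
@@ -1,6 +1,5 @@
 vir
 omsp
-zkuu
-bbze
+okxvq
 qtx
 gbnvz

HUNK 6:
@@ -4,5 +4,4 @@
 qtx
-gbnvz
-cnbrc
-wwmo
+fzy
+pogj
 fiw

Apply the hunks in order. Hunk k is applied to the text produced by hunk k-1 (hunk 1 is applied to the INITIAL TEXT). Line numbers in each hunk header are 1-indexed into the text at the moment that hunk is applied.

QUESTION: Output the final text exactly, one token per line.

Hunk 1: at line 4 remove [llii,unyv,kjyuv] add [qtx,hdqt,cnbrc] -> 12 lines: vir ymhjd cmqa zkuu bbze qtx hdqt cnbrc dkgos ruiwc ssvbn ftuy
Hunk 2: at line 6 remove [hdqt] add [gbnvz] -> 12 lines: vir ymhjd cmqa zkuu bbze qtx gbnvz cnbrc dkgos ruiwc ssvbn ftuy
Hunk 3: at line 8 remove [dkgos,ruiwc,ssvbn] add [wwmo,fiw,yqnsl] -> 12 lines: vir ymhjd cmqa zkuu bbze qtx gbnvz cnbrc wwmo fiw yqnsl ftuy
Hunk 4: at line 1 remove [ymhjd,cmqa] add [omsp] -> 11 lines: vir omsp zkuu bbze qtx gbnvz cnbrc wwmo fiw yqnsl ftuy
Hunk 5: at line 1 remove [zkuu,bbze] add [okxvq] -> 10 lines: vir omsp okxvq qtx gbnvz cnbrc wwmo fiw yqnsl ftuy
Hunk 6: at line 4 remove [gbnvz,cnbrc,wwmo] add [fzy,pogj] -> 9 lines: vir omsp okxvq qtx fzy pogj fiw yqnsl ftuy

Answer: vir
omsp
okxvq
qtx
fzy
pogj
fiw
yqnsl
ftuy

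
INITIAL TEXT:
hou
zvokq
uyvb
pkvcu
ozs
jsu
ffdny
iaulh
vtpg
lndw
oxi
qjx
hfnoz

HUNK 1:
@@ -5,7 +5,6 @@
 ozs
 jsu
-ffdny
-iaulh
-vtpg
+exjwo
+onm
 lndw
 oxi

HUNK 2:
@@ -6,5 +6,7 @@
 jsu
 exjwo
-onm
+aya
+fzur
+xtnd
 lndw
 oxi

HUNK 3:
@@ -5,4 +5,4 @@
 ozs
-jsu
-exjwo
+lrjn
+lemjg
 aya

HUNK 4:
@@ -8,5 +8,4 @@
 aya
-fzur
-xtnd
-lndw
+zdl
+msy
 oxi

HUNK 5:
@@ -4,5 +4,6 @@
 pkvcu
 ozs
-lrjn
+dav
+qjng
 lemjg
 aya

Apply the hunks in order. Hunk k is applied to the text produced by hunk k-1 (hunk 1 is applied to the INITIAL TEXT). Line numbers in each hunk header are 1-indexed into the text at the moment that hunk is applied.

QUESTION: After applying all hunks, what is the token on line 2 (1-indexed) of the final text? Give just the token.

Hunk 1: at line 5 remove [ffdny,iaulh,vtpg] add [exjwo,onm] -> 12 lines: hou zvokq uyvb pkvcu ozs jsu exjwo onm lndw oxi qjx hfnoz
Hunk 2: at line 6 remove [onm] add [aya,fzur,xtnd] -> 14 lines: hou zvokq uyvb pkvcu ozs jsu exjwo aya fzur xtnd lndw oxi qjx hfnoz
Hunk 3: at line 5 remove [jsu,exjwo] add [lrjn,lemjg] -> 14 lines: hou zvokq uyvb pkvcu ozs lrjn lemjg aya fzur xtnd lndw oxi qjx hfnoz
Hunk 4: at line 8 remove [fzur,xtnd,lndw] add [zdl,msy] -> 13 lines: hou zvokq uyvb pkvcu ozs lrjn lemjg aya zdl msy oxi qjx hfnoz
Hunk 5: at line 4 remove [lrjn] add [dav,qjng] -> 14 lines: hou zvokq uyvb pkvcu ozs dav qjng lemjg aya zdl msy oxi qjx hfnoz
Final line 2: zvokq

Answer: zvokq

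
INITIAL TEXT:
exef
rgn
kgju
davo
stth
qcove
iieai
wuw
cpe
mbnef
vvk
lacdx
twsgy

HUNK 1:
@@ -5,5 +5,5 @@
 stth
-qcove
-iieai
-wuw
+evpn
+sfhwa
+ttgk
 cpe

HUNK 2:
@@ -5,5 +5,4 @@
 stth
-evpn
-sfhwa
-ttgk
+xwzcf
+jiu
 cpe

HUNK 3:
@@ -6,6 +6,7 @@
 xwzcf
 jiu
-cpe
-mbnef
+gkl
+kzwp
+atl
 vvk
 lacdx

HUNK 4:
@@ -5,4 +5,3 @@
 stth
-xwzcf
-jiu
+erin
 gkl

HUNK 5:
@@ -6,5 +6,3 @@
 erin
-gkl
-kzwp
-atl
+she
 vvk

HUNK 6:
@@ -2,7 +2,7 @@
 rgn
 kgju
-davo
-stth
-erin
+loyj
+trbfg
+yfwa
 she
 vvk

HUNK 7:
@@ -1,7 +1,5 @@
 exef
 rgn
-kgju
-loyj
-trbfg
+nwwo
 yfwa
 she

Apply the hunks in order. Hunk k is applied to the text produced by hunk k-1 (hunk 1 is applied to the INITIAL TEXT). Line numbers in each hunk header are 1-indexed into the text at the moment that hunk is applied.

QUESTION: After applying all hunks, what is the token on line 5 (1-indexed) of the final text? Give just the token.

Answer: she

Derivation:
Hunk 1: at line 5 remove [qcove,iieai,wuw] add [evpn,sfhwa,ttgk] -> 13 lines: exef rgn kgju davo stth evpn sfhwa ttgk cpe mbnef vvk lacdx twsgy
Hunk 2: at line 5 remove [evpn,sfhwa,ttgk] add [xwzcf,jiu] -> 12 lines: exef rgn kgju davo stth xwzcf jiu cpe mbnef vvk lacdx twsgy
Hunk 3: at line 6 remove [cpe,mbnef] add [gkl,kzwp,atl] -> 13 lines: exef rgn kgju davo stth xwzcf jiu gkl kzwp atl vvk lacdx twsgy
Hunk 4: at line 5 remove [xwzcf,jiu] add [erin] -> 12 lines: exef rgn kgju davo stth erin gkl kzwp atl vvk lacdx twsgy
Hunk 5: at line 6 remove [gkl,kzwp,atl] add [she] -> 10 lines: exef rgn kgju davo stth erin she vvk lacdx twsgy
Hunk 6: at line 2 remove [davo,stth,erin] add [loyj,trbfg,yfwa] -> 10 lines: exef rgn kgju loyj trbfg yfwa she vvk lacdx twsgy
Hunk 7: at line 1 remove [kgju,loyj,trbfg] add [nwwo] -> 8 lines: exef rgn nwwo yfwa she vvk lacdx twsgy
Final line 5: she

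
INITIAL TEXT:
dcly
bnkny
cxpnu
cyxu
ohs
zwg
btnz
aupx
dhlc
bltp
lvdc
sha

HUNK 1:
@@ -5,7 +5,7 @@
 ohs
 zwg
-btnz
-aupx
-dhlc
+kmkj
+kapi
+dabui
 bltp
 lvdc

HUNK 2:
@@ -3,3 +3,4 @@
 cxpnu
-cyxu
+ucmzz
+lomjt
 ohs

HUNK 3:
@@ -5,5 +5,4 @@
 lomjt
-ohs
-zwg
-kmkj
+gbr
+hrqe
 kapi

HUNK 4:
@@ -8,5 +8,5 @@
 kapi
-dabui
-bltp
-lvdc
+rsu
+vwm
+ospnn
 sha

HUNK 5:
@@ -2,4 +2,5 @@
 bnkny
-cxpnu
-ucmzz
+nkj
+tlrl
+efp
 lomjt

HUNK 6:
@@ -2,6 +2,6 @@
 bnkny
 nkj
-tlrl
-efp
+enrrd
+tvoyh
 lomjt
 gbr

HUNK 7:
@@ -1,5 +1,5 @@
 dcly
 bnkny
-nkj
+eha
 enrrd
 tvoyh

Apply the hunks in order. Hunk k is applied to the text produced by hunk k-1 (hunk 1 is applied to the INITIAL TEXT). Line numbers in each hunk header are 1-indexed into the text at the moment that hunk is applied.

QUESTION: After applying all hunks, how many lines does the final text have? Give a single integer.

Hunk 1: at line 5 remove [btnz,aupx,dhlc] add [kmkj,kapi,dabui] -> 12 lines: dcly bnkny cxpnu cyxu ohs zwg kmkj kapi dabui bltp lvdc sha
Hunk 2: at line 3 remove [cyxu] add [ucmzz,lomjt] -> 13 lines: dcly bnkny cxpnu ucmzz lomjt ohs zwg kmkj kapi dabui bltp lvdc sha
Hunk 3: at line 5 remove [ohs,zwg,kmkj] add [gbr,hrqe] -> 12 lines: dcly bnkny cxpnu ucmzz lomjt gbr hrqe kapi dabui bltp lvdc sha
Hunk 4: at line 8 remove [dabui,bltp,lvdc] add [rsu,vwm,ospnn] -> 12 lines: dcly bnkny cxpnu ucmzz lomjt gbr hrqe kapi rsu vwm ospnn sha
Hunk 5: at line 2 remove [cxpnu,ucmzz] add [nkj,tlrl,efp] -> 13 lines: dcly bnkny nkj tlrl efp lomjt gbr hrqe kapi rsu vwm ospnn sha
Hunk 6: at line 2 remove [tlrl,efp] add [enrrd,tvoyh] -> 13 lines: dcly bnkny nkj enrrd tvoyh lomjt gbr hrqe kapi rsu vwm ospnn sha
Hunk 7: at line 1 remove [nkj] add [eha] -> 13 lines: dcly bnkny eha enrrd tvoyh lomjt gbr hrqe kapi rsu vwm ospnn sha
Final line count: 13

Answer: 13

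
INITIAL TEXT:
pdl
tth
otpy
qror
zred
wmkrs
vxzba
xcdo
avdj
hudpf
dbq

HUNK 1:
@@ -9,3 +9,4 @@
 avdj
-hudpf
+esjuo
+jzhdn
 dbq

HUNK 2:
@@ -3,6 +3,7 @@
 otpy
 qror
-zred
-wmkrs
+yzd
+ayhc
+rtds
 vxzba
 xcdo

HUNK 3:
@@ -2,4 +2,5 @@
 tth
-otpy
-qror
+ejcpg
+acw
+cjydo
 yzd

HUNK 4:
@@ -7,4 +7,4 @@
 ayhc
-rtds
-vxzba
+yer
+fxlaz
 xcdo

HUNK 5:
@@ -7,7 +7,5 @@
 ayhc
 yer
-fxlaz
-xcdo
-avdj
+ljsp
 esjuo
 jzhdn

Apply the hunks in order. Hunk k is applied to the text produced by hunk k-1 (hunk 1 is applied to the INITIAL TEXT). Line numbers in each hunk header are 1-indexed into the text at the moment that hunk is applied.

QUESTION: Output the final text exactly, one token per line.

Hunk 1: at line 9 remove [hudpf] add [esjuo,jzhdn] -> 12 lines: pdl tth otpy qror zred wmkrs vxzba xcdo avdj esjuo jzhdn dbq
Hunk 2: at line 3 remove [zred,wmkrs] add [yzd,ayhc,rtds] -> 13 lines: pdl tth otpy qror yzd ayhc rtds vxzba xcdo avdj esjuo jzhdn dbq
Hunk 3: at line 2 remove [otpy,qror] add [ejcpg,acw,cjydo] -> 14 lines: pdl tth ejcpg acw cjydo yzd ayhc rtds vxzba xcdo avdj esjuo jzhdn dbq
Hunk 4: at line 7 remove [rtds,vxzba] add [yer,fxlaz] -> 14 lines: pdl tth ejcpg acw cjydo yzd ayhc yer fxlaz xcdo avdj esjuo jzhdn dbq
Hunk 5: at line 7 remove [fxlaz,xcdo,avdj] add [ljsp] -> 12 lines: pdl tth ejcpg acw cjydo yzd ayhc yer ljsp esjuo jzhdn dbq

Answer: pdl
tth
ejcpg
acw
cjydo
yzd
ayhc
yer
ljsp
esjuo
jzhdn
dbq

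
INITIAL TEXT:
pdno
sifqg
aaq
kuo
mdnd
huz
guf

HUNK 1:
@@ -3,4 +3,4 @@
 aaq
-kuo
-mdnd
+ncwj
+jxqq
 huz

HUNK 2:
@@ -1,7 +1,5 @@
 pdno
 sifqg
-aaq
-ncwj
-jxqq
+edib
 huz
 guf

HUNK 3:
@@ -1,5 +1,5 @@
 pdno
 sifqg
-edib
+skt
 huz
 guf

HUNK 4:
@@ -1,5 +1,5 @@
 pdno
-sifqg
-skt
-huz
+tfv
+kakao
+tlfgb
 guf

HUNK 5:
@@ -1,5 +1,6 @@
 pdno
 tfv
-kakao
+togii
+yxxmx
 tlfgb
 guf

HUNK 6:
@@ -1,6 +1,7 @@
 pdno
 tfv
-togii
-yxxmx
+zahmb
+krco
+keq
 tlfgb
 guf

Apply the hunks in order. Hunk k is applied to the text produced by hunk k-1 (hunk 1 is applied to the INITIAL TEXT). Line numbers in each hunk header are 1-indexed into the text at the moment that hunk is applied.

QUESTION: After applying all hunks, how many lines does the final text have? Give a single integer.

Answer: 7

Derivation:
Hunk 1: at line 3 remove [kuo,mdnd] add [ncwj,jxqq] -> 7 lines: pdno sifqg aaq ncwj jxqq huz guf
Hunk 2: at line 1 remove [aaq,ncwj,jxqq] add [edib] -> 5 lines: pdno sifqg edib huz guf
Hunk 3: at line 1 remove [edib] add [skt] -> 5 lines: pdno sifqg skt huz guf
Hunk 4: at line 1 remove [sifqg,skt,huz] add [tfv,kakao,tlfgb] -> 5 lines: pdno tfv kakao tlfgb guf
Hunk 5: at line 1 remove [kakao] add [togii,yxxmx] -> 6 lines: pdno tfv togii yxxmx tlfgb guf
Hunk 6: at line 1 remove [togii,yxxmx] add [zahmb,krco,keq] -> 7 lines: pdno tfv zahmb krco keq tlfgb guf
Final line count: 7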